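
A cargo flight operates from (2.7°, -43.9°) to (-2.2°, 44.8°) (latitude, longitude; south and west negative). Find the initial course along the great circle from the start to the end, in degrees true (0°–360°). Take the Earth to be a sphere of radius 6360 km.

92.3°

N = sin Δλ·cos φ₂ = +0.9990;  D = cos φ₁ sin φ₂ − sin φ₁ cos φ₂ cos Δλ = -0.0394
initial course = atan2(N, D) = 92.26°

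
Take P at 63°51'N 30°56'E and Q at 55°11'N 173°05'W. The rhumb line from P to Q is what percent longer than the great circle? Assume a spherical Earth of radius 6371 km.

Great circle: σ = 1.0390 rad → d_gc = Rσ = 6619.3 km
Rhumb: Δφ = -0.1513, Δλ = +2.7224, Δψ = -0.3001, q = Δφ/Δψ = 0.5040 → d_rh = R√(Δφ²+q²Δλ²) = 8794.5 km
Excess = (8794.5 − 6619.3) / 6619.3 = 2175.2 / 6619.3 = 32.86% ≈ 32.9%

32.9%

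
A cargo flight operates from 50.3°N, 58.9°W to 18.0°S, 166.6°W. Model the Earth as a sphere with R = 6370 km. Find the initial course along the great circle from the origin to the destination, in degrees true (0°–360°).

N = sin Δλ·cos φ₂ = -0.9060;  D = cos φ₁ sin φ₂ − sin φ₁ cos φ₂ cos Δλ = +0.0251
initial course = atan2(N, D) = 271.59°

271.6°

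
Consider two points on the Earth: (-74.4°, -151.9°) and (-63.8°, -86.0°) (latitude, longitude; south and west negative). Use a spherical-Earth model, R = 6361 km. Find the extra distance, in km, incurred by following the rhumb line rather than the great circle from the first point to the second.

Great circle: cos σ = sin φ₁ sin φ₂ + cos φ₁ cos φ₂ cos Δλ,  σ = 0.4210 rad → d_gc = 2677.9 km
Rhumb line: Δψ = +0.5299, q = Δφ/Δψ = 0.3491, d_rh = R√(Δφ²+q²Δλ²) = 2812.3 km
Excess = 2812.3 − 2677.9 = 134.4 ≈ 134 km

134 km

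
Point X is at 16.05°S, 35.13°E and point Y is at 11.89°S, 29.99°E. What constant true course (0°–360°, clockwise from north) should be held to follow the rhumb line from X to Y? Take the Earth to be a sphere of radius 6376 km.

309.8°

Δψ = ln[tan(π/4+φ₂/2)/tan(π/4+φ₁/2)] = +0.0748
Δλ = -0.0897 rad (taken the short way round)
course = atan2(Δλ, Δψ) = 309.84°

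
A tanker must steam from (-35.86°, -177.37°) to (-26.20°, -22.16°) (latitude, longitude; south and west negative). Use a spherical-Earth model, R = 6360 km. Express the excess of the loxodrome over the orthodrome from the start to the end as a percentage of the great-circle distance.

17.1%

Great circle: σ = 1.9840 rad → d_gc = Rσ = 12618.2 km
Rhumb: Δφ = +0.1686, Δλ = +2.7089, Δψ = +0.1972, q = Δφ/Δψ = 0.8551 → d_rh = R√(Δφ²+q²Δλ²) = 14772.1 km
Excess = (14772.1 − 12618.2) / 12618.2 = 2153.9 / 12618.2 = 17.07% ≈ 17.1%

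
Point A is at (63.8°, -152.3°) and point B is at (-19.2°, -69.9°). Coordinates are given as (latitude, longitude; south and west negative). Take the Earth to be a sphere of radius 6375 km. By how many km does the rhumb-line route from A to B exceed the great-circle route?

Great circle: cos σ = sin φ₁ sin φ₂ + cos φ₁ cos φ₂ cos Δλ,  σ = 1.8131 rad → d_gc = 11558.5 km
Rhumb line: Δψ = -1.7995, q = Δφ/Δψ = 0.8050, d_rh = R√(Δφ²+q²Δλ²) = 11821.8 km
Excess = 11821.8 − 11558.5 = 263.3 ≈ 263 km

263 km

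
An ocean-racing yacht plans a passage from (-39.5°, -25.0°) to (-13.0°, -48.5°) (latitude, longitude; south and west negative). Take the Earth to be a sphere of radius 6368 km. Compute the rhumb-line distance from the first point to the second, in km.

3744 km

Δψ = ln[tan(π/4+φ₂/2)/tan(π/4+φ₁/2)] = +0.5227;  Δφ = +0.4625 rad,  Δλ = -0.4102 rad
q = Δφ/Δψ = 0.8849
d = R·√(Δφ² + q²Δλ²) = 6368·0.58791 = 3744 km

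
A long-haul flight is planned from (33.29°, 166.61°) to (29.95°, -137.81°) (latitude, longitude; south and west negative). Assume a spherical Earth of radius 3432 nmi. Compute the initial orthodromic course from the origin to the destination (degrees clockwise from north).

78.3°

N = sin Δλ·cos φ₂ = +0.7148;  D = cos φ₁ sin φ₂ − sin φ₁ cos φ₂ cos Δλ = +0.1485
initial course = atan2(N, D) = 78.26°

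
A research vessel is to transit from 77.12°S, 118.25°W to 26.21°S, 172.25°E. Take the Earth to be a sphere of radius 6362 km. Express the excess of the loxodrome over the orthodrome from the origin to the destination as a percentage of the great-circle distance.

4.2%

Great circle: σ = 1.0465 rad → d_gc = Rσ = 6658.0 km
Rhumb: Δφ = +0.8885, Δλ = -1.2130, Δψ = +1.7072, q = Δφ/Δψ = 0.5205 → d_rh = R√(Δφ²+q²Δλ²) = 6934.6 km
Excess = (6934.6 − 6658.0) / 6658.0 = 276.6 / 6658.0 = 4.154% ≈ 4.2%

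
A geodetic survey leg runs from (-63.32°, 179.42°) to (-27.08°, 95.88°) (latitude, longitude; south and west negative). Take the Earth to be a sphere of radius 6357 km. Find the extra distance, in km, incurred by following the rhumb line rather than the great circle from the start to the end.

Great circle: cos σ = sin φ₁ sin φ₂ + cos φ₁ cos φ₂ cos Δλ,  σ = 1.1021 rad → d_gc = 7005.9 km
Rhumb line: Δψ = +0.9479, q = Δφ/Δψ = 0.6673, d_rh = R√(Δφ²+q²Δλ²) = 7377.1 km
Excess = 7377.1 − 7005.9 = 371.2 ≈ 371 km

371 km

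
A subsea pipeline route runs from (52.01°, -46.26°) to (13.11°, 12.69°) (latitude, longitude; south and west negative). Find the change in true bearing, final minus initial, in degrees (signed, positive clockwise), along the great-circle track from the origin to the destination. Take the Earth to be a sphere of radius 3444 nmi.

Initial bearing θ₁ = atan2(sin Δλ cos φ₂, cos φ₁ sin φ₂ − sin φ₁ cos φ₂ cos Δλ) = 107.07°
Final bearing θ₂ = (initial bearing from the destination back to the start) + 180° = 142.83°
Δθ = θ₂ − θ₁ = +35.8°

+35.8°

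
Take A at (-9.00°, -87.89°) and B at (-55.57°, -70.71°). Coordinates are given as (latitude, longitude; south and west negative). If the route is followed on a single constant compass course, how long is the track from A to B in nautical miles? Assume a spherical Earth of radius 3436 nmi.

2912 nmi

Δψ = ln[tan(π/4+φ₂/2)/tan(π/4+φ₁/2)] = -1.0140;  Δφ = -0.8128 rad,  Δλ = +0.2998 rad
q = Δφ/Δψ = 0.8016
d = R·√(Δφ² + q²Δλ²) = 3436·0.84759 = 2912 nmi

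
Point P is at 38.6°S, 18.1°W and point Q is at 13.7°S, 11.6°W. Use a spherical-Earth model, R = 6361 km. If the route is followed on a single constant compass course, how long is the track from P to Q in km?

2838 km

Δψ = ln[tan(π/4+φ₂/2)/tan(π/4+φ₁/2)] = +0.4899;  Δφ = +0.4346 rad,  Δλ = +0.1134 rad
q = Δφ/Δψ = 0.8871
d = R·√(Δφ² + q²Δλ²) = 6361·0.44609 = 2838 km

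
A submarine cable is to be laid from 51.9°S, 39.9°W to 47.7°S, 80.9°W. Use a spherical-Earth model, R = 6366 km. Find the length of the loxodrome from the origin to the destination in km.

Rhumb course C = atan2(Δλ, Δψ) with Δψ = ln[tan(π/4+φ₂/2)/tan(π/4+φ₁/2)] = +0.1137, Δλ = -0.7156 → C = 279.03°
d = R·|Δφ| / |cos C| = 6366·0.07330 / 0.15688 = 2975 km

2975 km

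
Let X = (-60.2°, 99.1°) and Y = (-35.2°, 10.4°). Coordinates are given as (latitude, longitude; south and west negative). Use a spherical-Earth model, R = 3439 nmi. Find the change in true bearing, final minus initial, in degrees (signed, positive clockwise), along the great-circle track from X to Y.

At departure: θ₁ = atan2(sin Δλ cos φ₂, cos φ₁ sin φ₂ − sin φ₁ cos φ₂ cos Δλ) = 251.69°
At arrival: θ₂ = atan2(sin Δλ cos φ₁, −cos φ₂ sin φ₁ + sin φ₂ cos φ₁ cos Δλ) = 324.73°
Δθ = θ₂ − θ₁ = +73.0°

+73.0°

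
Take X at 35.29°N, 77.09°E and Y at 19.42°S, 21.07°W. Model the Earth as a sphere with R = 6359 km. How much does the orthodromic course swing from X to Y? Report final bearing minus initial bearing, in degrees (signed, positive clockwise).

-20.3°

At departure: θ₁ = atan2(sin Δλ cos φ₂, cos φ₁ sin φ₂ − sin φ₁ cos φ₂ cos Δλ) = 258.26°
At arrival: θ₂ = atan2(sin Δλ cos φ₁, −cos φ₂ sin φ₁ + sin φ₂ cos φ₁ cos Δλ) = 237.93°
Δθ = θ₂ − θ₁ = -20.3°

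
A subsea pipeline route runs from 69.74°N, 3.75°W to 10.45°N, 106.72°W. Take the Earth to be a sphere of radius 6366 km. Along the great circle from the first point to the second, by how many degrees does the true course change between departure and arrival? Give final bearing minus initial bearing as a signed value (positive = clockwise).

-85.9°

At departure: θ₁ = atan2(sin Δλ cos φ₂, cos φ₁ sin φ₂ − sin φ₁ cos φ₂ cos Δλ) = 285.73°
At arrival: θ₂ = atan2(sin Δλ cos φ₁, −cos φ₂ sin φ₁ + sin φ₂ cos φ₁ cos Δλ) = 199.81°
Δθ = θ₂ − θ₁ = -85.9°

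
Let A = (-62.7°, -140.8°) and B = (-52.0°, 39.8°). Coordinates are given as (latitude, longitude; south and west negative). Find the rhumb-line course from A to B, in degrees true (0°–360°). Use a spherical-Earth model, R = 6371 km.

276.4°

Meridional parts: M(φ₁)=-1.4153, M(φ₂)=-1.0662 → ΔM = +0.3492;  Δλ = -3.1311 rad
tan C = Δλ / ΔM = -8.9678 → C = 276.36°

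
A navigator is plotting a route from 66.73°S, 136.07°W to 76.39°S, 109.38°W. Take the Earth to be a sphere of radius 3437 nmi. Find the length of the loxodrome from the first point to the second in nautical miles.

762 nmi

Rhumb course C = atan2(Δλ, Δψ) with Δψ = ln[tan(π/4+φ₂/2)/tan(π/4+φ₁/2)] = -0.5455, Δλ = +0.4658 → C = 139.51°
d = R·|Δφ| / |cos C| = 3437·0.16860 / 0.76047 = 762 nmi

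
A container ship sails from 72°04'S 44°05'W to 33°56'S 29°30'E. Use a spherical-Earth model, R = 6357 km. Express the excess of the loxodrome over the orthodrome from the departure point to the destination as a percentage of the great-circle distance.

4.8%

Great circle: σ = 0.9232 rad → d_gc = Rσ = 5868.5 km
Rhumb: Δφ = +0.6656, Δλ = +1.2843, Δψ = +1.2162, q = Δφ/Δψ = 0.5472 → d_rh = R√(Δφ²+q²Δλ²) = 6153.0 km
Excess = (6153.0 − 5868.5) / 5868.5 = 284.5 / 5868.5 = 4.848% ≈ 4.8%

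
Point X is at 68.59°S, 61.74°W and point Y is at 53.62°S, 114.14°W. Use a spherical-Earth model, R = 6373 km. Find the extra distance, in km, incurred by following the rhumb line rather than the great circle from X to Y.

87 km

Great circle: cos σ = sin φ₁ sin φ₂ + cos φ₁ cos φ₂ cos Δλ,  σ = 0.4914 rad → d_gc = 3132.0 km
Rhumb line: Δψ = +0.5528, q = Δφ/Δψ = 0.4726, d_rh = R√(Δφ²+q²Δλ²) = 3218.7 km
Excess = 3218.7 − 3132.0 = 86.7 ≈ 87 km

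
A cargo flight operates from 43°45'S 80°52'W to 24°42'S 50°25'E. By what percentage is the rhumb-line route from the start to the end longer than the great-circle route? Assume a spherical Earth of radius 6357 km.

Great circle: σ = 1.7153 rad → d_gc = Rσ = 10904.4 km
Rhumb: Δφ = +0.3325, Δλ = +2.2913, Δψ = +0.4057, q = Δφ/Δψ = 0.8194 → d_rh = R√(Δφ²+q²Δλ²) = 12121.7 km
Excess = (12121.7 − 10904.4) / 10904.4 = 1217.3 / 10904.4 = 11.16% ≈ 11.2%

11.2%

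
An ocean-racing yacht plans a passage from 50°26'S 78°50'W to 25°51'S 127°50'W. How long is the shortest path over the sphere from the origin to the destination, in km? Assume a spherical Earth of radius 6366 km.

Haversine: a = sin²(Δφ/2)+cos φ₁ cos φ₂ sin²(Δλ/2) = 0.14390;  σ = 2·atan2(√a,√(1−a))
σ = 44.586° → d = Rσ = 6366·0.77817 = 4954 km

4954 km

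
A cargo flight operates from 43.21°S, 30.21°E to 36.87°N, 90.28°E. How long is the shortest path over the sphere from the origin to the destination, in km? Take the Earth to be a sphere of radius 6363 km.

Haversine: a = sin²(Δφ/2)+cos φ₁ cos φ₂ sin²(Δλ/2) = 0.55994;  σ = 2·atan2(√a,√(1−a))
σ = 96.885° → d = Rσ = 6363·1.69097 = 10760 km

10760 km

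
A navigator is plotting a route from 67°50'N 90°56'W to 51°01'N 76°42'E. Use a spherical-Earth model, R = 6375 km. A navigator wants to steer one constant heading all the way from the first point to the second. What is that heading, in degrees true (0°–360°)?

101.4°

Δψ = ln[tan(π/4+φ₂/2)/tan(π/4+φ₁/2)] = -0.5916
Δλ = +2.9258 rad (taken the short way round)
course = atan2(Δλ, Δψ) = 101.43°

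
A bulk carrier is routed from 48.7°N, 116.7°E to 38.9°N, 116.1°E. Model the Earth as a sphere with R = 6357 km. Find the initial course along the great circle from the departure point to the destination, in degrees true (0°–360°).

θ = atan2( sin Δλ·cos φ₂ ,  cos φ₁ sin φ₂ − sin φ₁ cos φ₂ cos Δλ )
  = atan2(-0.0081, -0.1702) = 182.74°

182.7°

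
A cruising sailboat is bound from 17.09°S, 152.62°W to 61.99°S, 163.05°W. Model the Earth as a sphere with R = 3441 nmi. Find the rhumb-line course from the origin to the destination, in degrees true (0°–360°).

Meridional parts: M(φ₁)=-0.3028, M(φ₂)=-1.3886 → ΔM = -1.0858;  Δλ = -0.1820 rad
tan C = Δλ / ΔM = +0.1677 → C = 189.52°

189.5°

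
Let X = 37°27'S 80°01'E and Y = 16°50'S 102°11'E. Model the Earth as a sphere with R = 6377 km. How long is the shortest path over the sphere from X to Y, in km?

3159 km

cos σ = sin φ₁ sin φ₂ + cos φ₁ cos φ₂ cos Δλ
      = sin(-37.45°)sin(-16.83°) + cos(-37.45°)cos(-16.83°)cos(22.17°) = 0.8798
σ = 28.382° → d = Rσ = 6377·0.49536 = 3159 km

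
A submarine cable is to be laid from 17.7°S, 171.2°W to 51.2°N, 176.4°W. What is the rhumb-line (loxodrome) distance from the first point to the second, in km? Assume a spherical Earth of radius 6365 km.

7671 km

Rhumb course C = atan2(Δλ, Δψ) with Δψ = ln[tan(π/4+φ₂/2)/tan(π/4+φ₁/2)] = +1.3576, Δλ = -0.0908 → C = 356.18°
d = R·|Δφ| / |cos C| = 6365·1.20253 / 0.99777 = 7671 km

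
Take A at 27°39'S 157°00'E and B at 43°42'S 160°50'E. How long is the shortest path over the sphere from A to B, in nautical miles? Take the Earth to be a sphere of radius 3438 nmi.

cos σ = sin φ₁ sin φ₂ + cos φ₁ cos φ₂ cos Δλ
      = sin(-27.65°)sin(-43.70°) + cos(-27.65°)cos(-43.70°)cos(3.83°) = 0.9596
σ = 16.344° → d = Rσ = 3438·0.28526 = 981 nmi

981 nmi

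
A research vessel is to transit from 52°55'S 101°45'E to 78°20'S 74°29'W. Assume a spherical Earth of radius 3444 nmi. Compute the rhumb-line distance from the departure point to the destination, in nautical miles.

Rhumb course C = atan2(Δλ, Δψ) with Δψ = ln[tan(π/4+φ₂/2)/tan(π/4+φ₁/2)] = -1.1888, Δλ = -3.0759 → C = 248.87°
d = R·|Δφ| / |cos C| = 3444·0.44360 / 0.36049 = 4238 nmi

4238 nmi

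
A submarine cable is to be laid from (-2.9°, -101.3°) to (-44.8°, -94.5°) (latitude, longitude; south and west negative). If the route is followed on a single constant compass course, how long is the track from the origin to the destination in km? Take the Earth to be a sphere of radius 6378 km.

Δψ = ln[tan(π/4+φ₂/2)/tan(π/4+φ₁/2)] = -0.8258;  Δφ = -0.7313 rad,  Δλ = +0.1187 rad
q = Δφ/Δψ = 0.8855
d = R·√(Δφ² + q²Δλ²) = 6378·0.73881 = 4712 km

4712 km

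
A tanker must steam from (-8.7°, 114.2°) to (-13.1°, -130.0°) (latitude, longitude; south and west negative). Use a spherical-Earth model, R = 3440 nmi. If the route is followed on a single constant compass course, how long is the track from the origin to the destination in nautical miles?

Δψ = ln[tan(π/4+φ₂/2)/tan(π/4+φ₁/2)] = -0.0782;  Δφ = -0.0768 rad,  Δλ = +2.0211 rad
q = Δφ/Δψ = 0.9817
d = R·√(Δφ² + q²Δλ²) = 3440·1.98559 = 6830 nmi

6830 nmi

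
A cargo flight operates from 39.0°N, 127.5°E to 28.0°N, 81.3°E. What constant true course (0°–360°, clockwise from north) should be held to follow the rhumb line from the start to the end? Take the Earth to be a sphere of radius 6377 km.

Meridional parts: M(φ₁)=+0.7403, M(φ₂)=+0.5094 → ΔM = -0.2309;  Δλ = -0.8063 rad
tan C = Δλ / ΔM = +3.4922 → C = 254.02°

254.0°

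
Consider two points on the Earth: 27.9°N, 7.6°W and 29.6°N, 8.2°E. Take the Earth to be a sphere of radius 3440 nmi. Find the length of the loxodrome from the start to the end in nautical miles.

838 nmi

Δψ = ln[tan(π/4+φ₂/2)/tan(π/4+φ₁/2)] = +0.0338;  Δφ = +0.0297 rad,  Δλ = +0.2758 rad
q = Δφ/Δψ = 0.8767
d = R·√(Δφ² + q²Δλ²) = 3440·0.24357 = 838 nmi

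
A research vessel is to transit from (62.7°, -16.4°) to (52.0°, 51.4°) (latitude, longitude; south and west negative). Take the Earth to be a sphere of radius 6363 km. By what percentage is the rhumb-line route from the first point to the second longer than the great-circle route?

Great circle: σ = 0.6319 rad → d_gc = Rσ = 4020.5 km
Rhumb: Δφ = -0.1868, Δλ = +1.1833, Δψ = -0.3492, q = Δφ/Δψ = 0.5349 → d_rh = R√(Δφ²+q²Δλ²) = 4199.0 km
Excess = (4199.0 − 4020.5) / 4020.5 = 178.5 / 4020.5 = 4.44% ≈ 4.4%

4.4%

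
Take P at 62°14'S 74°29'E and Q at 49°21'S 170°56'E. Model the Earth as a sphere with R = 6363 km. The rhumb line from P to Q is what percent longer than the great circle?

9.4%

Great circle: σ = 0.8799 rad → d_gc = Rσ = 5598.6 km
Rhumb: Δφ = +0.2249, Δλ = +1.6834, Δψ = +0.4045, q = Δφ/Δψ = 0.5558 → d_rh = R√(Δφ²+q²Δλ²) = 6123.2 km
Excess = (6123.2 − 5598.6) / 5598.6 = 524.6 / 5598.6 = 9.37% ≈ 9.4%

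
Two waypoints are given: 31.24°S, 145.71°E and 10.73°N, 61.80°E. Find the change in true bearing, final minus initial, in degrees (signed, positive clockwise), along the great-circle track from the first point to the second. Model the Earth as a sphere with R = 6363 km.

Initial bearing θ₁ = atan2(sin Δλ cos φ₂, cos φ₁ sin φ₂ − sin φ₁ cos φ₂ cos Δλ) = 282.31°
Final bearing θ₂ = (initial bearing from the destination back to the start) + 180° = 301.77°
Δθ = θ₂ − θ₁ = +19.5°

+19.5°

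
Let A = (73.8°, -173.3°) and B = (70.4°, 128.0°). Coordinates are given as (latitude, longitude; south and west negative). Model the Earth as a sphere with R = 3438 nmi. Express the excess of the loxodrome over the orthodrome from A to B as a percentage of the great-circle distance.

4.1%

Great circle: σ = 0.3069 rad → d_gc = Rσ = 1055.1 nmi
Rhumb: Δφ = -0.0593, Δλ = -1.0245, Δψ = -0.1936, q = Δφ/Δψ = 0.3064 → d_rh = R√(Δφ²+q²Δλ²) = 1098.5 nmi
Excess = (1098.5 − 1055.1) / 1055.1 = 43.4 / 1055.1 = 4.11% ≈ 4.1%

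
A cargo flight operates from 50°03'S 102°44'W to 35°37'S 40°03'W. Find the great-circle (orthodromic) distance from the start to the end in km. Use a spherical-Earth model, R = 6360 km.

Haversine: a = sin²(Δφ/2)+cos φ₁ cos φ₂ sin²(Δλ/2) = 0.15701;  σ = 2·atan2(√a,√(1−a))
σ = 46.687° → d = Rσ = 6360·0.81483 = 5182 km

5182 km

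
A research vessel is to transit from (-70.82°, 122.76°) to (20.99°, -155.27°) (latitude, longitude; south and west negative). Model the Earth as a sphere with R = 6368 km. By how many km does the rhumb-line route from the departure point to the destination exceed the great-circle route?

339 km

Great circle: cos σ = sin φ₁ sin φ₂ + cos φ₁ cos φ₂ cos Δλ,  σ = 1.8707 rad → d_gc = 11912.9 km
Rhumb line: Δψ = +2.1529, q = Δφ/Δψ = 0.7443, d_rh = R√(Δφ²+q²Δλ²) = 12251.5 km
Excess = 12251.5 − 11912.9 = 338.6 ≈ 339 km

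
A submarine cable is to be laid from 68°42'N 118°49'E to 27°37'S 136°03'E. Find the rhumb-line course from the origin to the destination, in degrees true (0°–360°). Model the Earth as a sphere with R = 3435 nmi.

Meridional parts: M(φ₁)=+1.6711, M(φ₂)=-0.5018 → ΔM = -2.1729;  Δλ = +0.3008 rad
tan C = Δλ / ΔM = -0.1384 → C = 172.12°

172.1°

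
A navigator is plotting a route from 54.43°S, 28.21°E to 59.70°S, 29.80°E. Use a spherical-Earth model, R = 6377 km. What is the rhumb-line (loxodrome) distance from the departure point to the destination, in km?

Rhumb course C = atan2(Δλ, Δψ) with Δψ = ln[tan(π/4+φ₂/2)/tan(π/4+φ₁/2)] = -0.1695, Δλ = +0.0278 → C = 170.70°
d = R·|Δφ| / |cos C| = 6377·0.09198 / 0.98686 = 594 km

594 km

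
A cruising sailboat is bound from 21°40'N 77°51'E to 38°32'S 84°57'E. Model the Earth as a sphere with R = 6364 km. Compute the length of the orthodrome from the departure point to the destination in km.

6727 km

Haversine: a = sin²(Δφ/2)+cos φ₁ cos φ₂ sin²(Δλ/2) = 0.25430;  σ = 2·atan2(√a,√(1−a))
σ = 60.567° → d = Rσ = 6364·1.05710 = 6727 km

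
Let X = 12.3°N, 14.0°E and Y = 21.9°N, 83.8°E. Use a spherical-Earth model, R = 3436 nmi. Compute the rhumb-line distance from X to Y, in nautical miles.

Rhumb course C = atan2(Δλ, Δψ) with Δψ = ln[tan(π/4+φ₂/2)/tan(π/4+φ₁/2)] = +0.1755, Δλ = +1.2182 → C = 81.80°
d = R·|Δφ| / |cos C| = 3436·0.16755 / 0.14262 = 4037 nmi

4037 nmi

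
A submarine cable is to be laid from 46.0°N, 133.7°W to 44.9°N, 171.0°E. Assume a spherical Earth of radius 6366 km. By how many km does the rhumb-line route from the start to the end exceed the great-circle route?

Great circle: cos σ = sin φ₁ sin φ₂ + cos φ₁ cos φ₂ cos Δλ,  σ = 0.6634 rad → d_gc = 4223.5 km
Rhumb line: Δψ = -0.0274, q = Δφ/Δψ = 0.7015, d_rh = R√(Δφ²+q²Δλ²) = 4311.9 km
Excess = 4311.9 − 4223.5 = 88.4 ≈ 88 km

88 km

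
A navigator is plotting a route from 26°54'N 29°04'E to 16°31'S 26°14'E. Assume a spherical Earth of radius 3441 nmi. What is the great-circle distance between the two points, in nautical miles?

2613 nmi

Haversine: a = sin²(Δφ/2)+cos φ₁ cos φ₂ sin²(Δλ/2) = 0.13734;  σ = 2·atan2(√a,√(1−a))
σ = 43.504° → d = Rσ = 3441·0.75928 = 2613 nmi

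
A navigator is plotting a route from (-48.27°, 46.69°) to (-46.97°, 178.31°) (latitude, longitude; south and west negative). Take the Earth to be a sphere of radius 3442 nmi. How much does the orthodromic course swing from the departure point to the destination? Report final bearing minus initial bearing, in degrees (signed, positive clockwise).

-117.4°

At departure: θ₁ = atan2(sin Δλ cos φ₂, cos φ₁ sin φ₂ − sin φ₁ cos φ₂ cos Δλ) = 148.26°
At arrival: θ₂ = atan2(sin Δλ cos φ₁, −cos φ₂ sin φ₁ + sin φ₂ cos φ₁ cos Δλ) = 30.87°
Δθ = θ₂ − θ₁ = -117.4°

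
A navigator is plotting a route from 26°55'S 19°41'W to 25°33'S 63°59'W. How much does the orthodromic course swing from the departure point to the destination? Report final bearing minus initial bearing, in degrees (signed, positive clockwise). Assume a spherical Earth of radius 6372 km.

Initial bearing θ₁ = atan2(sin Δλ cos φ₂, cos φ₁ sin φ₂ − sin φ₁ cos φ₂ cos Δλ) = 261.67°
Final bearing θ₂ = (initial bearing from the destination back to the start) + 180° = 282.07°
Δθ = θ₂ − θ₁ = +20.4°

+20.4°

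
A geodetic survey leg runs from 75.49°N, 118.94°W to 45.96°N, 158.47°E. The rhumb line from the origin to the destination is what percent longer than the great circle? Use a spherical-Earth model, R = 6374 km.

Great circle: σ = 0.7693 rad → d_gc = Rσ = 4903.6 km
Rhumb: Δφ = -0.5154, Δλ = -1.4415, Δψ = -1.1559, q = Δφ/Δψ = 0.4459 → d_rh = R√(Δφ²+q²Δλ²) = 5251.2 km
Excess = (5251.2 − 4903.6) / 4903.6 = 347.6 / 4903.6 = 7.09% ≈ 7.1%

7.1%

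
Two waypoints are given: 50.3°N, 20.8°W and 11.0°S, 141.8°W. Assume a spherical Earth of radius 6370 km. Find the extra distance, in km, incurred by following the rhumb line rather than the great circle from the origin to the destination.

Great circle: cos σ = sin φ₁ sin φ₂ + cos φ₁ cos φ₂ cos Δλ,  σ = 2.0598 rad → d_gc = 13120.98 km
Rhumb line: Δψ = -1.2120, q = Δφ/Δψ = 0.8827, d_rh = R√(Δφ²+q²Δλ²) = 13691.51 km
Excess = 13691.51 − 13120.98 = 570.53 ≈ 571 km

571 km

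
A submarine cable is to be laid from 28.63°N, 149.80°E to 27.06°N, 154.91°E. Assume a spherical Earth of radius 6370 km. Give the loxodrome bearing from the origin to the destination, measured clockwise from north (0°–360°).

Meridional parts: M(φ₁)=+0.5219, M(φ₂)=+0.4909 → ΔM = -0.0310;  Δλ = +0.0892 rad
tan C = Δλ / ΔM = -2.8778 → C = 109.16°

109.2°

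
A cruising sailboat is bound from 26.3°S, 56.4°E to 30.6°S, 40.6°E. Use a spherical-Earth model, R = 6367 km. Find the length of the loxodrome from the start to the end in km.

1615 km

Rhumb course C = atan2(Δλ, Δψ) with Δψ = ln[tan(π/4+φ₂/2)/tan(π/4+φ₁/2)] = -0.0854, Δλ = -0.2758 → C = 252.79°
d = R·|Δφ| / |cos C| = 6367·0.07505 / 0.29579 = 1615 km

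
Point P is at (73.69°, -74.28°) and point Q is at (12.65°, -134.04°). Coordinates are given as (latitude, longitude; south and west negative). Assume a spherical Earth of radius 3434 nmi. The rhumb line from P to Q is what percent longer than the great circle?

2.5%

Great circle: σ = 1.2152 rad → d_gc = Rσ = 4172.9 nmi
Rhumb: Δφ = -1.0653, Δλ = -1.0430, Δψ = -1.7202, q = Δφ/Δψ = 0.6193 → d_rh = R√(Δφ²+q²Δλ²) = 4278.4 nmi
Excess = (4278.4 − 4172.9) / 4172.9 = 105.5 / 4172.9 = 2.53% ≈ 2.5%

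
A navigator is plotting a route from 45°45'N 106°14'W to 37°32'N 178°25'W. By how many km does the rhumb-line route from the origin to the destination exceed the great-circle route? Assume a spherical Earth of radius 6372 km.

192 km

Great circle: cos σ = sin φ₁ sin φ₂ + cos φ₁ cos φ₂ cos Δλ,  σ = 0.9202 rad → d_gc = 5863.2 km
Rhumb line: Δψ = -0.1923, q = Δφ/Δψ = 0.7457, d_rh = R√(Δφ²+q²Δλ²) = 6055.3 km
Excess = 6055.3 − 5863.2 = 192.1 ≈ 192 km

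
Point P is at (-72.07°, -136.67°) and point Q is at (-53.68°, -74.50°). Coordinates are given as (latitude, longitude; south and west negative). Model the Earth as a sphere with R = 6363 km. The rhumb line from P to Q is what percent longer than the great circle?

Great circle: σ = 0.5515 rad → d_gc = Rσ = 3509.5 km
Rhumb: Δφ = +0.3210, Δλ = +1.0851, Δψ = +0.7320, q = Δφ/Δψ = 0.4385 → d_rh = R√(Δφ²+q²Δλ²) = 3651.9 km
Excess = (3651.9 − 3509.5) / 3509.5 = 142.4 / 3509.5 = 4.06% ≈ 4.1%

4.1%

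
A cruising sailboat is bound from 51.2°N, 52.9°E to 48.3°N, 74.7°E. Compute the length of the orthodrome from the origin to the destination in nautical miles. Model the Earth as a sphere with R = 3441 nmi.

860 nmi

cos σ = sin φ₁ sin φ₂ + cos φ₁ cos φ₂ cos Δλ
      = sin(51.20°)sin(48.30°) + cos(51.20°)cos(48.30°)cos(21.80°) = 0.9689
σ = 14.325° → d = Rσ = 3441·0.25001 = 860 nmi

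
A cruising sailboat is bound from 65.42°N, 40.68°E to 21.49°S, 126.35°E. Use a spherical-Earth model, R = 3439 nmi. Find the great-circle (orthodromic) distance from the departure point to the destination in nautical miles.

6464 nmi

Haversine: a = sin²(Δφ/2)+cos φ₁ cos φ₂ sin²(Δλ/2) = 0.65196;  σ = 2·atan2(√a,√(1−a))
σ = 107.693° → d = Rσ = 3439·1.87960 = 6464 nmi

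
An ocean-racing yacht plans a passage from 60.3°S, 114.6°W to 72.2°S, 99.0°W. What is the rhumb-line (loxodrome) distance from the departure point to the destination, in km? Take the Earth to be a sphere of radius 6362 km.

Δψ = ln[tan(π/4+φ₂/2)/tan(π/4+φ₁/2)] = -0.5266;  Δφ = -0.2077 rad,  Δλ = +0.2723 rad
q = Δφ/Δψ = 0.3944
d = R·√(Δφ² + q²Δλ²) = 6362·0.23381 = 1488 km

1488 km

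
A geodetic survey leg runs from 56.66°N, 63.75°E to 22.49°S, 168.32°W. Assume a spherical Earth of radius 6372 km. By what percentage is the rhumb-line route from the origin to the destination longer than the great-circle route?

Great circle: σ = 2.2546 rad → d_gc = Rσ = 14366.1 km
Rhumb: Δφ = -1.3814, Δλ = +2.2328, Δψ = -1.6088, q = Δφ/Δψ = 0.8586 → d_rh = R√(Δφ²+q²Δλ²) = 15057.3 km
Excess = (15057.3 − 14366.1) / 14366.1 = 691.2 / 14366.1 = 4.81% ≈ 4.8%

4.8%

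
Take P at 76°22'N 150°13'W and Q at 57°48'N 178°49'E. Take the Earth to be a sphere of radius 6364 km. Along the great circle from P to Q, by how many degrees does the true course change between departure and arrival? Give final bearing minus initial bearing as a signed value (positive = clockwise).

-29.0°

Initial bearing θ₁ = atan2(sin Δλ cos φ₂, cos φ₁ sin φ₂ − sin φ₁ cos φ₂ cos Δλ) = 228.26°
Final bearing θ₂ = (initial bearing from the destination back to the start) + 180° = 199.27°
Δθ = θ₂ − θ₁ = -29.0°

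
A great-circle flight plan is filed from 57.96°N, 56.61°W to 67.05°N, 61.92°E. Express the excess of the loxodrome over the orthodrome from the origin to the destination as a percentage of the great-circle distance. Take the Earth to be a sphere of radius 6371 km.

17.0%

Great circle: σ = 0.8206 rad → d_gc = Rσ = 5228.1 km
Rhumb: Δφ = +0.1587, Δλ = +2.0687, Δψ = +0.3467, q = Δφ/Δψ = 0.4576 → d_rh = R√(Δφ²+q²Δλ²) = 6115.0 km
Excess = (6115.0 − 5228.1) / 5228.1 = 886.9 / 5228.1 = 16.96% ≈ 17.0%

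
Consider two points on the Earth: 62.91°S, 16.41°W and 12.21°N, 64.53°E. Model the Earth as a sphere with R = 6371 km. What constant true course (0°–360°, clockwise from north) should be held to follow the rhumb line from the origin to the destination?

40.8°

Δψ = ln[tan(π/4+φ₂/2)/tan(π/4+φ₁/2)] = +1.6381
Δλ = +1.4127 rad (taken the short way round)
course = atan2(Δλ, Δψ) = 40.77°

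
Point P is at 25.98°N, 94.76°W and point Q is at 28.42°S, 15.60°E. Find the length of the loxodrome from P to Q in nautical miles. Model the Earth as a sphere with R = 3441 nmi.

Rhumb course C = atan2(Δλ, Δψ) with Δψ = ln[tan(π/4+φ₂/2)/tan(π/4+φ₁/2)] = -0.9875, Δλ = +1.9261 → C = 117.14°
d = R·|Δφ| / |cos C| = 3441·0.94946 / 0.45623 = 7161 nmi

7161 nmi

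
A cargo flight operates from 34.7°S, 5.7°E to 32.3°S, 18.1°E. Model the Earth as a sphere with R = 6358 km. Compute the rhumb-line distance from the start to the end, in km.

Rhumb course C = atan2(Δλ, Δψ) with Δψ = ln[tan(π/4+φ₂/2)/tan(π/4+φ₁/2)] = +0.0502, Δλ = +0.2164 → C = 76.93°
d = R·|Δφ| / |cos C| = 6358·0.04189 / 0.22612 = 1178 km

1178 km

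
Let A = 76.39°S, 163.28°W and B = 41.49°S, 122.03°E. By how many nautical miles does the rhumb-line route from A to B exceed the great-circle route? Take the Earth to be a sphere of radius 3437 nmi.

Great circle: cos σ = sin φ₁ sin φ₂ + cos φ₁ cos φ₂ cos Δλ,  σ = 0.8087 rad → d_gc = 2779.6 nmi
Rhumb line: Δψ = +1.3286, q = Δφ/Δψ = 0.4585, d_rh = R√(Δφ²+q²Δλ²) = 2933.0 nmi
Excess = 2933.0 − 2779.6 = 153.4 ≈ 153 nmi

153 nmi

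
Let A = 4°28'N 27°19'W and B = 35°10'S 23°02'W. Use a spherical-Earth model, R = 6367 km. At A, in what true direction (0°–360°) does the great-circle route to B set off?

θ = atan2( sin Δλ·cos φ₂ ,  cos φ₁ sin φ₂ − sin φ₁ cos φ₂ cos Δλ )
  = atan2(+0.0611, -0.6377) = 174.53°

174.5°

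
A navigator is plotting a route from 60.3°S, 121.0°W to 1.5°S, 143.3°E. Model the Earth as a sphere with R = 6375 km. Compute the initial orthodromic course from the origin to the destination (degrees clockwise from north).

264.3°

N = sin Δλ·cos φ₂ = -0.9947;  D = cos φ₁ sin φ₂ − sin φ₁ cos φ₂ cos Δλ = -0.0992
initial course = atan2(N, D) = 264.30°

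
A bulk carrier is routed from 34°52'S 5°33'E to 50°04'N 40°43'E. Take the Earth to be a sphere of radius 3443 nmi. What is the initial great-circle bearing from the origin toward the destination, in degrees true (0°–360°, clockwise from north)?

θ = atan2( sin Δλ·cos φ₂ ,  cos φ₁ sin φ₂ − sin φ₁ cos φ₂ cos Δλ )
  = atan2(+0.3697, +0.9291) = 21.70°

21.7°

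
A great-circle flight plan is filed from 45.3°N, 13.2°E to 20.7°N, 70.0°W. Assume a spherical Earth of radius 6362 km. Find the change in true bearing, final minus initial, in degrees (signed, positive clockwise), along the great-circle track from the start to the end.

Initial bearing θ₁ = atan2(sin Δλ cos φ₂, cos φ₁ sin φ₂ − sin φ₁ cos φ₂ cos Δλ) = 280.37°
Final bearing θ₂ = (initial bearing from the destination back to the start) + 180° = 227.70°
Δθ = θ₂ − θ₁ = -52.7°

-52.7°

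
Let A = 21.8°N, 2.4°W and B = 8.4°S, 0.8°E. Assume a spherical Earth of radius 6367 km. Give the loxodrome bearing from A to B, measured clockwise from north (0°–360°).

Meridional parts: M(φ₁)=+0.3900, M(φ₂)=-0.1471 → ΔM = -0.5371;  Δλ = +0.0559 rad
tan C = Δλ / ΔM = -0.1040 → C = 174.06°

174.1°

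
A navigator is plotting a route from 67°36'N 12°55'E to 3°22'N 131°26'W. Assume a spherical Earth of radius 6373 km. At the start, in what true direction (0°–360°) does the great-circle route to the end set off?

θ = atan2( sin Δλ·cos φ₂ ,  cos φ₁ sin φ₂ − sin φ₁ cos φ₂ cos Δλ )
  = atan2(-0.5818, +0.7724) = 323.01°

323.0°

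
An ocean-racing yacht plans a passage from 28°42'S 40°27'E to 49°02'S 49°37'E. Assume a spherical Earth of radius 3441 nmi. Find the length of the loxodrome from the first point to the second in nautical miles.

1292 nmi

Rhumb course C = atan2(Δλ, Δψ) with Δψ = ln[tan(π/4+φ₂/2)/tan(π/4+φ₁/2)] = -0.4614, Δλ = +0.1600 → C = 160.88°
d = R·|Δφ| / |cos C| = 3441·0.35488 / 0.94482 = 1292 nmi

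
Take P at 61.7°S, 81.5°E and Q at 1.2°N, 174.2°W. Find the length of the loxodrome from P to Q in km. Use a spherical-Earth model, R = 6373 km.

Rhumb course C = atan2(Δλ, Δψ) with Δψ = ln[tan(π/4+φ₂/2)/tan(π/4+φ₁/2)] = +1.3988, Δλ = +1.8204 → C = 52.46°
d = R·|Δφ| / |cos C| = 6373·1.09781 / 0.60931 = 11482 km

11482 km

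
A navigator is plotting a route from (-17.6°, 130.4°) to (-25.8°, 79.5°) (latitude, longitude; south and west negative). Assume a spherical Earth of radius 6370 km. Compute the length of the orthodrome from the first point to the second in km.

5305 km

Haversine: a = sin²(Δφ/2)+cos φ₁ cos φ₂ sin²(Δλ/2) = 0.16358;  σ = 2·atan2(√a,√(1−a))
σ = 47.714° → d = Rσ = 6370·0.83277 = 5305 km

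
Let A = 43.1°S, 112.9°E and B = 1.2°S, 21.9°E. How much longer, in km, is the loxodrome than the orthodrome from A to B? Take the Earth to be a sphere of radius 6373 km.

215 km

Great circle: cos σ = sin φ₁ sin φ₂ + cos φ₁ cos φ₂ cos Δλ,  σ = 1.5692 rad → d_gc = 10000.7 km
Rhumb line: Δψ = +0.8143, q = Δφ/Δψ = 0.8981, d_rh = R√(Δφ²+q²Δλ²) = 10215.4 km
Excess = 10215.4 − 10000.7 = 214.7 ≈ 215 km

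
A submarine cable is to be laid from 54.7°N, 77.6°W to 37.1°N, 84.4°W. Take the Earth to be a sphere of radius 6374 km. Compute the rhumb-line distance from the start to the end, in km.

Δψ = ln[tan(π/4+φ₂/2)/tan(π/4+φ₁/2)] = -0.4470;  Δφ = -0.3072 rad,  Δλ = -0.1187 rad
q = Δφ/Δψ = 0.6873
d = R·√(Δφ² + q²Δλ²) = 6374·0.31782 = 2026 km

2026 km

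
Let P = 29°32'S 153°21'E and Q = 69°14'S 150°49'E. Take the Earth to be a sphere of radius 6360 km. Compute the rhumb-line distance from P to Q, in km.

Δψ = ln[tan(π/4+φ₂/2)/tan(π/4+φ₁/2)] = -1.1571;  Δφ = -0.6929 rad,  Δλ = -0.0442 rad
q = Δφ/Δψ = 0.5988
d = R·√(Δφ² + q²Δλ²) = 6360·0.69340 = 4410 km

4410 km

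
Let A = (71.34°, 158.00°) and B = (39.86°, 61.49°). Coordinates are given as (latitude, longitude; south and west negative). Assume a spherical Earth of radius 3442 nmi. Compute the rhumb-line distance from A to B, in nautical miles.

Rhumb course C = atan2(Δλ, Δψ) with Δψ = ln[tan(π/4+φ₂/2)/tan(π/4+φ₁/2)] = -1.0464, Δλ = -1.6844 → C = 238.15°
d = R·|Δφ| / |cos C| = 3442·0.54943 / 0.52768 = 3584 nmi

3584 nmi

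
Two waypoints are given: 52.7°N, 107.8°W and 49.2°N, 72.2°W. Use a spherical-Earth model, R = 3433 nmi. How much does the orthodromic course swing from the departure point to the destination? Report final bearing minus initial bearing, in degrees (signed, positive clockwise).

+28.0°

At departure: θ₁ = atan2(sin Δλ cos φ₂, cos φ₁ sin φ₂ − sin φ₁ cos φ₂ cos Δλ) = 84.58°
At arrival: θ₂ = atan2(sin Δλ cos φ₁, −cos φ₂ sin φ₁ + sin φ₂ cos φ₁ cos Δλ) = 112.59°
Δθ = θ₂ − θ₁ = +28.0°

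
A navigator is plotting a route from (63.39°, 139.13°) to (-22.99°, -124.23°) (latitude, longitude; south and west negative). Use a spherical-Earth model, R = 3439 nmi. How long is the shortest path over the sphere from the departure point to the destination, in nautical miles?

6805 nmi

cos σ = sin φ₁ sin φ₂ + cos φ₁ cos φ₂ cos Δλ
      = sin(63.39°)sin(-22.99°) + cos(63.39°)cos(-22.99°)cos(96.64°) = -0.3969
σ = 113.383° → d = Rσ = 3439·1.97891 = 6805 nmi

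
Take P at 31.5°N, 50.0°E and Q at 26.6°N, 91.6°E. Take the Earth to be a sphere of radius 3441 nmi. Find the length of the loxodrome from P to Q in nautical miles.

Rhumb course C = atan2(Δλ, Δψ) with Δψ = ln[tan(π/4+φ₂/2)/tan(π/4+φ₁/2)] = -0.0979, Δλ = +0.7261 → C = 97.68°
d = R·|Δφ| / |cos C| = 3441·0.08552 / 0.13360 = 2203 nmi

2203 nmi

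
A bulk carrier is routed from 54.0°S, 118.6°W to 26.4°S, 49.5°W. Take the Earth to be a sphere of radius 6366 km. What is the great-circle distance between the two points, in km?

6311 km

cos σ = sin φ₁ sin φ₂ + cos φ₁ cos φ₂ cos Δλ
      = sin(-54.00°)sin(-26.40°) + cos(-54.00°)cos(-26.40°)cos(69.10°) = 0.5475
σ = 56.802° → d = Rσ = 6366·0.99138 = 6311 km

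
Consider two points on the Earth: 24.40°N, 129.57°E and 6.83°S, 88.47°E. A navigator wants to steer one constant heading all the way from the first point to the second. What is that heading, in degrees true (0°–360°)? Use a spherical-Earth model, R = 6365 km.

232.1°

Meridional parts: M(φ₁)=+0.4393, M(φ₂)=-0.1195 → ΔM = -0.5588;  Δλ = -0.7173 rad
tan C = Δλ / ΔM = +1.2836 → C = 232.08°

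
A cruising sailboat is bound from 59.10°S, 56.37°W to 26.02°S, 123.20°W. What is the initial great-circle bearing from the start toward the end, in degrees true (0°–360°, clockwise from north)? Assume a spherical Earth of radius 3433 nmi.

θ = atan2( sin Δλ·cos φ₂ ,  cos φ₁ sin φ₂ − sin φ₁ cos φ₂ cos Δλ )
  = atan2(-0.8262, +0.0781) = 275.40°

275.4°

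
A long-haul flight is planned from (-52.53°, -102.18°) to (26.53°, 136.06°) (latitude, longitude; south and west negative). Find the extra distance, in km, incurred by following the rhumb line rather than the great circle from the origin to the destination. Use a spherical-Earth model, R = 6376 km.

405 km

Great circle: cos σ = sin φ₁ sin φ₂ + cos φ₁ cos φ₂ cos Δλ,  σ = 2.2666 rad → d_gc = 14451.8 km
Rhumb line: Δψ = +1.5618, q = Δφ/Δψ = 0.8835, d_rh = R√(Δφ²+q²Δλ²) = 14856.4 km
Excess = 14856.4 − 14451.8 = 404.6 ≈ 405 km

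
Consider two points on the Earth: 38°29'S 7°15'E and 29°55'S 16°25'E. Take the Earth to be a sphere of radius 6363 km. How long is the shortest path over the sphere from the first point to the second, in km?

1269 km

cos σ = sin φ₁ sin φ₂ + cos φ₁ cos φ₂ cos Δλ
      = sin(-38.48°)sin(-29.92°) + cos(-38.48°)cos(-29.92°)cos(9.17°) = 0.9802
σ = 11.427° → d = Rσ = 6363·0.19944 = 1269 km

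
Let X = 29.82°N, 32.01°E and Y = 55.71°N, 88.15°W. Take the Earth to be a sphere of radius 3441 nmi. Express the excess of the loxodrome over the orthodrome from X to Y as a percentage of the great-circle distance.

11.7%

Great circle: σ = 1.4048 rad → d_gc = Rσ = 4833.8 nmi
Rhumb: Δφ = +0.4519, Δλ = -2.0972, Δψ = +0.6304, q = Δφ/Δψ = 0.7168 → d_rh = R√(Δφ²+q²Δλ²) = 5401.7 nmi
Excess = (5401.7 − 4833.8) / 4833.8 = 567.9 / 4833.8 = 11.749% ≈ 11.7%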